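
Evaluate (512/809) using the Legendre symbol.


p = 809 is prime, so compute (512/809) with the reciprocity algorithm (Jacobi-symbol steps: pull out 2s via (2/n), flip via reciprocity, reduce):
  pull out 2: (2/809) = +1  (since 809 mod 8 = 1)
  pull out 2: (2/809) = +1  (since 809 mod 8 = 1)
  pull out 2: (2/809) = +1  (since 809 mod 8 = 1)
  pull out 2: (2/809) = +1  (since 809 mod 8 = 1)
  pull out 2: (2/809) = +1  (since 809 mod 8 = 1)
  pull out 2: (2/809) = +1  (since 809 mod 8 = 1)
  pull out 2: (2/809) = +1  (since 809 mod 8 = 1)
  pull out 2: (2/809) = +1  (since 809 mod 8 = 1)
  pull out 2: (2/809) = +1  (since 809 mod 8 = 1)
  (1/809) = 1
Product of signs = 1
(512/809) = 1

1


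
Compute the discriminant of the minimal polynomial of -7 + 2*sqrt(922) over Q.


The element -7 + 2*sqrt(922) has minimal polynomial:
x^2 + 14*x - 3639
Discriminant = (14)^2 - 4*(-3639)
= 196 + 14556
= 14752

14752


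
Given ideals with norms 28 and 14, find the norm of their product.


N(IJ) = N(I) * N(J)
= 28 * 14
= 392

392


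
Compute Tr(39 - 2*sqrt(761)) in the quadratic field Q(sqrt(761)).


Tr(a + b*sqrt(d)) = (a + b*sqrt(d)) + (a - b*sqrt(d)) = 2a
= 2 * (39)
= 78

78


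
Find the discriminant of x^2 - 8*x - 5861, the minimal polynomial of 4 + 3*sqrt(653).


The element 4 + 3*sqrt(653) has minimal polynomial:
x^2 - 8*x - 5861
Discriminant = (-8)^2 - 4*(-5861)
= 64 + 23444
= 23508

23508


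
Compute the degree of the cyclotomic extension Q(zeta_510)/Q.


The degree equals Euler's totient phi(510).
510 = 2 * 3 * 5 * 17
phi(510) = 128

128


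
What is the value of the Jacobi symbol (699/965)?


Compute (699/965) via quadratic reciprocity:
  reciprocity: (699/965) -> +(965/699)
  reduce: (266/699)
  pull out 2: (2/699) = -1  (since 699 mod 8 = 3)
  reciprocity: (133/699) -> +(699/133)
  reduce: (34/133)
  pull out 2: (2/133) = -1  (since 133 mod 8 = 5)
  reciprocity: (17/133) -> +(133/17)
  reduce: (14/17)
  pull out 2: (2/17) = +1  (since 17 mod 8 = 1)
  reciprocity: (7/17) -> +(17/7)
  reduce: (3/7)
  reciprocity: (3/7) -> -(7/3)
  reduce: (1/3)
  (1/3) = 1
Product of signs = -1

-1


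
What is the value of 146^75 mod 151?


p = 151 is prime and the exponent is (p-1)/2 = 75, so by Euler's criterion 146^75 = (146/151) = +1 or -1 mod 151.
Compute by square-and-multiply:
  75 = 64 + 8 + 2 + 1 (binary 1001011)
  Repeated squaring mod 151: 146^1 = 146, 146^2 = 25, 146^4 = 21, 146^8 = 139, 146^16 = 144, 146^32 = 49, 146^64 = 136
  146^75 = 146^64 * 146^8 * 146^2 * 146^1 = 136 * 139 * 25 * 146 mod 151
    136 * 139 = 18904 = 29 mod 151
    29 * 25 = 725 = 121 mod 151
    121 * 146 = 17666 = 150 mod 151
  146^75 = 150 mod 151
Result 150 = p - 1 = -1 mod 151: 146 is a quadratic non-residue mod 151. As a residue in [0, p-1] the value is 150.
146^75 mod 151 = 150

150


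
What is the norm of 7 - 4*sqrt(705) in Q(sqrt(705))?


N(a + b*sqrt(d)) = a^2 - d*b^2
= (7)^2 - (705)*(-4)^2
= 49 - 11280
= -11231

-11231


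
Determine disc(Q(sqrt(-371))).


For K = Q(sqrt(d)) with d squarefree: disc(K) = d if d = 1 mod 4, and disc(K) = 4d if d = 2 or 3 mod 4.
Here d = -371, and d mod 4 = 1.
d = 1 mod 4 (O_K = Z[(1+sqrt(d))/2]), so disc(K) = d = -371

-371


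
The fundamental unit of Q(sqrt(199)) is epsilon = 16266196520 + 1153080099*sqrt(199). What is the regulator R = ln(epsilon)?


epsilon = 16266196520 + 1153080099*sqrt(199)
= 3.2532e+10
R = ln(3.2532e+10)
= 24.2055

24.2055


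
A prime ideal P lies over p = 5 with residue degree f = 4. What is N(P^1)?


N(P^a) = p^(a*f)
= 5^(1*4)
= 5^4
= 625

625


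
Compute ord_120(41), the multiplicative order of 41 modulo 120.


We want ord_120(41), the smallest k >= 1 with 41^k = 1 mod 120.
n = 120 = 2^3 * 3 * 5, phi(120) = 32; the order divides phi(n).
Divisors of 32: 1, 2, 4, 8, 16, 32
Repeated squaring mod 120: 41^1 = 41, 41^2 = 1, 41^4 = 1, 41^8 = 1, 41^16 = 1, 41^32 = 1
Test divisors in increasing order:
  k=1: 41^1 = 41 mod 120
  k=2: 41^2 = 1 mod 120  <- first divisor giving 1
Order = 2

2


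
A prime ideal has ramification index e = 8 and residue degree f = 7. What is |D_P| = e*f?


|D_P| = e * f
= 8 * 7
= 56

56


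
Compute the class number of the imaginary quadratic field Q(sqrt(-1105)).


K = Q(sqrt(-1105)). d mod 4 = 3, so D = disc(K) = 4d = -4420
h(K) equals the number of primitive reduced positive-definite forms (a, b, c) = a*x^2 + b*x*y + c*y^2 with b^2 - 4ac = D,
where reduced means |b| <= a <= c, with b >= 0 whenever |b| = a or a = c, and primitive means gcd(a, b, c) = 1.
Reduced forces 3a^2 <= |D| = 4420, so 1 <= a <= 38; b must have the parity of D, and c = (b^2 - D)/(4a) must be an integer >= a.
Enumerate a = 1..38, b in [-a, a]:
  a=1: (1, 0, 1105)  [1]
  a=2: (2, 2, 553)  [1]
  a=3..4: none
  a=5: (5, 0, 221)  [1]
  a=6: none
  a=7: (7, -2, 158), (7, 2, 158)  [2]
  a=8..9: none
  a=10: (10, 10, 113)  [1]
  a=11..12: none
  a=13: (13, 0, 85)  [1]
  a=14: (14, -2, 79), (14, 2, 79)  [2]
  a=15..16: none
  a=17: (17, 0, 65)  [1]
  a=18: none
  a=19: (19, -8, 59), (19, 8, 59)  [2]
  a=20..25: none
  a=26: (26, 26, 49)  [1]
  a=27..33: none
  a=34: (34, 34, 41)  [1]
  a=35: (35, -30, 38), (35, 30, 38)  [2]
  a=36..38: none
Total reduced forms: 1 + 1 + 1 + 2 + 1 + 1 + 2 + 1 + 2 + 1 + 1 + 2 = 16
h = 16

16


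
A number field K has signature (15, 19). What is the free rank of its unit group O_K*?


By Dirichlet's unit theorem:
rank = r1 + r2 - 1
= 15 + 19 - 1
= 33

33


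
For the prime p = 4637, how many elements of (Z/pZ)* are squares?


For prime p, the number of non-zero quadratic residues is (p-1)/2.
= (4637-1)/2
= 2318

2318


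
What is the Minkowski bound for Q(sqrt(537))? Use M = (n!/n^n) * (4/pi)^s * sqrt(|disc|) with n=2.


d = 537, d mod 4 = 1, so disc(K) = d = 537; |disc(K)| = 537
Real quadratic field, so n = 2, s = r2 = 0, r1 = 2
M = (n!/n^n) * (4/pi)^s * sqrt(|disc(K)|) = (2!/2^2) * (4/pi)^0 * sqrt(537)
= 0.5 * 1.000000 * 23.173260
= 11.5866

11.5866


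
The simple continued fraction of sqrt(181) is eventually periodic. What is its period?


Run the CF algorithm for sqrt(181).
a_0 = floor(sqrt(181)) = 13; set m_0=0, q_0=1.
Recurrence: m' = q*a - m,  q' = (d - m'^2)/q,  a' = floor((a_0 + m')/q').
  step 1: m=13, q=12, a=2
  step 2: m=11, q=5, a=4
  step 3: m=9, q=20, a=1
  step 4: m=11, q=3, a=8
  step 5: m=13, q=4, a=6
  step 6: m=11, q=15, a=1
  step 7: m=4, q=11, a=1
  step 8: m=7, q=12, a=1
  step 9: m=5, q=13, a=1
  step 10: m=8, q=9, a=2
  step 11: m=10, q=9, a=2
  step 12: m=8, q=13, a=1
  step 13: m=5, q=12, a=1
  step 14: m=7, q=11, a=1
  step 15: m=4, q=15, a=1
  step 16: m=11, q=4, a=6
  step 17: m=13, q=3, a=8
  step 18: m=11, q=20, a=1
  step 19: m=9, q=5, a=4
  step 20: m=11, q=12, a=2
  step 21: m=13, q=1, a=26
a_21 = 2*a_0 = 26, so the period closes here.
sqrt(181) = [13; 2, 4, 1, 8, 6, 1, 1, 1, 1, 2, 2, 1, 1, 1, 1, 6, 8, 1, 4, 2, 26]
Period length = 21

21


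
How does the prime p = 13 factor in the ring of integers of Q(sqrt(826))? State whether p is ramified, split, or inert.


K = Q(sqrt(826)). Since d mod 4 = 2, disc(K) = 3304.
Check p | disc: 3304 mod 13 = 2.
p does not divide disc. Compute Legendre symbol (d/p):
7^((13-1)/2) mod 13 = -1
(d/p) = -1, so p is inert: (p) stays prime with e=1, f=2, g=1.
Therefore p is inert.

inert


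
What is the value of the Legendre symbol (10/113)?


p = 113 is prime, so compute (10/113) with the reciprocity algorithm (Jacobi-symbol steps: pull out 2s via (2/n), flip via reciprocity, reduce):
  pull out 2: (2/113) = +1  (since 113 mod 8 = 1)
  reciprocity: (5/113) -> +(113/5)
  reduce: (3/5)
  reciprocity: (3/5) -> +(5/3)
  reduce: (2/3)
  pull out 2: (2/3) = -1  (since 3 mod 8 = 3)
  (1/3) = 1
Product of signs = -1
(10/113) = -1

-1


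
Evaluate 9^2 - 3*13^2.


x^2 - d*y^2
= 9^2 - 3*13^2
= 81 - 507
= -426

-426


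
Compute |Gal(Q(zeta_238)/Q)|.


|Gal(Q(zeta_238)/Q)| = phi(238)
= 96

96


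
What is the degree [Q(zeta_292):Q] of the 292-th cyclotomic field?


The degree equals Euler's totient phi(292).
292 = 2^2 * 73
phi(292) = 144

144


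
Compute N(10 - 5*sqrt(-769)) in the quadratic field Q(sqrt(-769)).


N(a + b*sqrt(d)) = a^2 - d*b^2
= (10)^2 - (-769)*(-5)^2
= 100 + 19225
= 19325

19325


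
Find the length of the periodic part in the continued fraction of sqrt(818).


Run the CF algorithm for sqrt(818).
a_0 = floor(sqrt(818)) = 28; set m_0=0, q_0=1.
Recurrence: m' = q*a - m,  q' = (d - m'^2)/q,  a' = floor((a_0 + m')/q').
  step 1: m=28, q=34, a=1
  step 2: m=6, q=23, a=1
  step 3: m=17, q=23, a=1
  step 4: m=6, q=34, a=1
  step 5: m=28, q=1, a=56
a_5 = 2*a_0 = 56, so the period closes here.
sqrt(818) = [28; 1, 1, 1, 1, 56]
Period length = 5

5


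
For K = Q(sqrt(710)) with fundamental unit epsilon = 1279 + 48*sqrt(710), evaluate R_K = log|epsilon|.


epsilon = 1279 + 48*sqrt(710)
= 2557.9996
R = ln(2557.9996)
= 7.8470

7.8470


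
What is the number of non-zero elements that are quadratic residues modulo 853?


For prime p, the number of non-zero quadratic residues is (p-1)/2.
= (853-1)/2
= 426

426


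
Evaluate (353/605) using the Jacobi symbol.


Compute (353/605) via quadratic reciprocity:
  reciprocity: (353/605) -> +(605/353)
  reduce: (252/353)
  pull out 2: (2/353) = +1  (since 353 mod 8 = 1)
  pull out 2: (2/353) = +1  (since 353 mod 8 = 1)
  reciprocity: (63/353) -> +(353/63)
  reduce: (38/63)
  pull out 2: (2/63) = +1  (since 63 mod 8 = 7)
  reciprocity: (19/63) -> -(63/19)
  reduce: (6/19)
  pull out 2: (2/19) = -1  (since 19 mod 8 = 3)
  reciprocity: (3/19) -> -(19/3)
  reduce: (1/3)
  (1/3) = 1
Product of signs = -1

-1


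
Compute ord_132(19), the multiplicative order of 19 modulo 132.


We want ord_132(19), the smallest k >= 1 with 19^k = 1 mod 132.
n = 132 = 2^2 * 3 * 11, phi(132) = 40; the order divides phi(n).
Divisors of 40: 1, 2, 4, 5, 8, 10, 20, 40
Repeated squaring mod 132: 19^1 = 19, 19^2 = 97, 19^4 = 37, 19^8 = 49, 19^16 = 25, 19^32 = 97
Test divisors in increasing order:
  k=1: 19^1 = 19 mod 132
  k=2: 19^2 = 97 mod 132
  k=4: 19^4 = 37 mod 132
  k=5: 19^5 = 37 * 19 = 43 mod 132
  k=8: 19^8 = 49 mod 132
  k=10: 19^10 = 49 * 97 = 1 mod 132  <- first divisor giving 1
Order = 10

10


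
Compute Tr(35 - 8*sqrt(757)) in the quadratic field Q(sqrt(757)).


Tr(a + b*sqrt(d)) = (a + b*sqrt(d)) + (a - b*sqrt(d)) = 2a
= 2 * (35)
= 70

70


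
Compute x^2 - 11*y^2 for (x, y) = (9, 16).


x^2 - d*y^2
= 9^2 - 11*16^2
= 81 - 2816
= -2735

-2735


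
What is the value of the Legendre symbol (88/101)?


p = 101 is prime, so compute (88/101) with the reciprocity algorithm (Jacobi-symbol steps: pull out 2s via (2/n), flip via reciprocity, reduce):
  pull out 2: (2/101) = -1  (since 101 mod 8 = 5)
  pull out 2: (2/101) = -1  (since 101 mod 8 = 5)
  pull out 2: (2/101) = -1  (since 101 mod 8 = 5)
  reciprocity: (11/101) -> +(101/11)
  reduce: (2/11)
  pull out 2: (2/11) = -1  (since 11 mod 8 = 3)
  (1/11) = 1
Product of signs = 1
(88/101) = 1

1


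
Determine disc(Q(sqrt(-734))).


For K = Q(sqrt(d)) with d squarefree: disc(K) = d if d = 1 mod 4, and disc(K) = 4d if d = 2 or 3 mod 4.
Here d = -734, and d mod 4 = 2.
d = 2 mod 4, not 1 (O_K = Z[sqrt(d)]), so disc(K) = 4d = 4 * (-734) = -2936

-2936


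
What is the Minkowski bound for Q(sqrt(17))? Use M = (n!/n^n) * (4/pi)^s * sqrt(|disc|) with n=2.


d = 17, d mod 4 = 1, so disc(K) = d = 17; |disc(K)| = 17
Real quadratic field, so n = 2, s = r2 = 0, r1 = 2
M = (n!/n^n) * (4/pi)^s * sqrt(|disc(K)|) = (2!/2^2) * (4/pi)^0 * sqrt(17)
= 0.5 * 1.000000 * 4.123106
= 2.0616

2.0616


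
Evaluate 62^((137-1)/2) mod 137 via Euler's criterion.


p = 137 is prime and the exponent is (p-1)/2 = 68, so by Euler's criterion 62^68 = (62/137) = +1 or -1 mod 137.
Compute by square-and-multiply:
  68 = 64 + 4 (binary 1000100)
  Repeated squaring mod 137: 62^1 = 62, 62^2 = 8, 62^4 = 64, 62^8 = 123, 62^16 = 59, 62^32 = 56, 62^64 = 122
  62^68 = 62^64 * 62^4 = 122 * 64 mod 137
    122 * 64 = 7808 = 136 mod 137
  62^68 = 136 mod 137
Result 136 = p - 1 = -1 mod 137: 62 is a quadratic non-residue mod 137. As a residue in [0, p-1] the value is 136.
62^68 mod 137 = 136

136


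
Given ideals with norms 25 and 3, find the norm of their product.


N(IJ) = N(I) * N(J)
= 25 * 3
= 75

75


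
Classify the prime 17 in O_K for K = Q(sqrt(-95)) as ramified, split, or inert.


K = Q(sqrt(-95)). Since d mod 4 = 1, disc(K) = -95.
Check p | disc: -95 mod 17 = 7.
p does not divide disc. Compute Legendre symbol (d/p):
7^((17-1)/2) mod 17 = -1
(d/p) = -1, so p is inert: (p) stays prime with e=1, f=2, g=1.
Therefore p is inert.

inert


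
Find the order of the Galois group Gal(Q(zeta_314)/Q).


|Gal(Q(zeta_314)/Q)| = phi(314)
= 156

156


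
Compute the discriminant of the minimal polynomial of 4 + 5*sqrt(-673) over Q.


The element 4 + 5*sqrt(-673) has minimal polynomial:
x^2 - 8*x + 16841
Discriminant = (-8)^2 - 4*(16841)
= 64 - 67364
= -67300

-67300


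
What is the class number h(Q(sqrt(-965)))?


K = Q(sqrt(-965)). d mod 4 = 3, so D = disc(K) = 4d = -3860
h(K) equals the number of primitive reduced positive-definite forms (a, b, c) = a*x^2 + b*x*y + c*y^2 with b^2 - 4ac = D,
where reduced means |b| <= a <= c, with b >= 0 whenever |b| = a or a = c, and primitive means gcd(a, b, c) = 1.
Reduced forces 3a^2 <= |D| = 3860, so 1 <= a <= 35; b must have the parity of D, and c = (b^2 - D)/(4a) must be an integer >= a.
Enumerate a = 1..35, b in [-a, a]:
  a=1: (1, 0, 965)  [1]
  a=2: (2, 2, 483)  [1]
  a=3: (3, -2, 322), (3, 2, 322)  [2]
  a=4: none
  a=5: (5, 0, 193)  [1]
  a=6: (6, -2, 161), (6, 2, 161)  [2]
  a=7: (7, -2, 138), (7, 2, 138)  [2]
  a=8: none
  a=9: (9, -8, 109), (9, 8, 109)  [2]
  a=10: (10, 10, 99)  [1]
  a=11: (11, -10, 90), (11, 10, 90)  [2]
  a=12: none
  a=13: (13, -12, 77), (13, 12, 77)  [2]
  a=14: (14, -2, 69), (14, 2, 69)  [2]
  a=15: (15, -10, 66), (15, 10, 66)  [2]
  a=16: none
  a=17: (17, -4, 57), (17, 4, 57)  [2]
  a=18: (18, -10, 55), (18, 10, 55)  [2]
  a=19: (19, -4, 51), (19, 4, 51)  [2]
  a=20: none
  a=21: (21, -16, 49), (21, -2, 46), (21, 2, 46), (21, 16, 49)  [4]
  a=22: (22, -10, 45), (22, 10, 45)  [2]
  a=23: (23, -2, 42), (23, 2, 42)  [2]
  a=24..25: none
  a=26: (26, -14, 39), (26, 14, 39)  [2]
  a=27: (27, -26, 42), (27, 26, 42)  [2]
  a=28..29: none
  a=30: (30, -10, 33), (30, 10, 33)  [2]
  a=31..32: none
  a=33: (33, -32, 37), (33, 32, 37)  [2]
  a=34: (34, -30, 35), (34, 30, 35)  [2]
  a=35: none
Total reduced forms: 1 + 1 + 2 + 1 + 2 + 2 + 2 + 1 + 2 + 2 + 2 + 2 + 2 + 2 + 2 + 4 + 2 + 2 + 2 + 2 + 2 + 2 + 2 = 44
h = 44

44


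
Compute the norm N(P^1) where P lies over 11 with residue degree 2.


N(P^a) = p^(a*f)
= 11^(1*2)
= 11^2
= 121

121


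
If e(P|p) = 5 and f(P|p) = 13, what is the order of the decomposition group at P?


|D_P| = e * f
= 5 * 13
= 65

65


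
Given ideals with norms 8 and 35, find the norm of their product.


N(IJ) = N(I) * N(J)
= 8 * 35
= 280

280


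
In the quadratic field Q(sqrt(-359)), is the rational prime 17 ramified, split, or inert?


K = Q(sqrt(-359)). Since d mod 4 = 1, disc(K) = -359.
Check p | disc: -359 mod 17 = 15.
p does not divide disc. Compute Legendre symbol (d/p):
15^((17-1)/2) mod 17 = 1
(d/p) = 1, so p splits: (p) = P*P' with e=1, f=1, g=2.
Therefore p is split.

split


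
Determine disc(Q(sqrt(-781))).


For K = Q(sqrt(d)) with d squarefree: disc(K) = d if d = 1 mod 4, and disc(K) = 4d if d = 2 or 3 mod 4.
Here d = -781, and d mod 4 = 3.
d = 3 mod 4, not 1 (O_K = Z[sqrt(d)]), so disc(K) = 4d = 4 * (-781) = -3124

-3124


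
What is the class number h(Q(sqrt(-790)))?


K = Q(sqrt(-790)). d mod 4 = 2, so D = disc(K) = 4d = -3160
h(K) equals the number of primitive reduced positive-definite forms (a, b, c) = a*x^2 + b*x*y + c*y^2 with b^2 - 4ac = D,
where reduced means |b| <= a <= c, with b >= 0 whenever |b| = a or a = c, and primitive means gcd(a, b, c) = 1.
Reduced forces 3a^2 <= |D| = 3160, so 1 <= a <= 32; b must have the parity of D, and c = (b^2 - D)/(4a) must be an integer >= a.
Enumerate a = 1..32, b in [-a, a]:
  a=1: (1, 0, 790)  [1]
  a=2: (2, 0, 395)  [1]
  a=3..4: none
  a=5: (5, 0, 158)  [1]
  a=6: none
  a=7: (7, -2, 113), (7, 2, 113)  [2]
  a=8..9: none
  a=10: (10, 0, 79)  [1]
  a=11..12: none
  a=13: (13, -8, 62), (13, 8, 62)  [2]
  a=14: (14, -12, 59), (14, 12, 59)  [2]
  a=15..16: none
  a=17: (17, -6, 47), (17, 6, 47)  [2]
  a=18..25: none
  a=26: (26, -8, 31), (26, 8, 31)  [2]
  a=27..28: none
  a=29: (29, -28, 34), (29, 28, 34)  [2]
  a=30..32: none
Total reduced forms: 1 + 1 + 1 + 2 + 1 + 2 + 2 + 2 + 2 + 2 = 16
h = 16

16


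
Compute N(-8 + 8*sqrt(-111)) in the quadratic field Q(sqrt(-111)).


N(a + b*sqrt(d)) = a^2 - d*b^2
= (-8)^2 - (-111)*(8)^2
= 64 + 7104
= 7168

7168


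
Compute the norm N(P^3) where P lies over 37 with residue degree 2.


N(P^a) = p^(a*f)
= 37^(3*2)
= 37^6
= 2565726409

2565726409


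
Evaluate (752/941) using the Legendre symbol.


p = 941 is prime, so compute (752/941) with the reciprocity algorithm (Jacobi-symbol steps: pull out 2s via (2/n), flip via reciprocity, reduce):
  pull out 2: (2/941) = -1  (since 941 mod 8 = 5)
  pull out 2: (2/941) = -1  (since 941 mod 8 = 5)
  pull out 2: (2/941) = -1  (since 941 mod 8 = 5)
  pull out 2: (2/941) = -1  (since 941 mod 8 = 5)
  reciprocity: (47/941) -> +(941/47)
  reduce: (1/47)
  (1/47) = 1
Product of signs = 1
(752/941) = 1

1


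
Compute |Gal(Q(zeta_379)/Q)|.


|Gal(Q(zeta_379)/Q)| = phi(379)
= 378

378


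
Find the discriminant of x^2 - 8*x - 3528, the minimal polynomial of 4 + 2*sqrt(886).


The element 4 + 2*sqrt(886) has minimal polynomial:
x^2 - 8*x - 3528
Discriminant = (-8)^2 - 4*(-3528)
= 64 + 14112
= 14176

14176


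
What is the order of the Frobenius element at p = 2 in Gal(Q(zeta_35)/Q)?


The Frobenius at p in Gal(Q(zeta_n)/Q) = (Z/nZ)* is the class of p, so its order is ord_35(2), the smallest k >= 1 with 2^k = 1 mod 35.
n = 35 = 5 * 7, phi(35) = 24; the order divides phi(n).
Divisors of 24: 1, 2, 3, 4, 6, 8, 12, 24
Repeated squaring mod 35: 2^1 = 2, 2^2 = 4, 2^4 = 16, 2^8 = 11, 2^16 = 16
Test divisors in increasing order:
  k=1: 2^1 = 2 mod 35
  k=2: 2^2 = 4 mod 35
  k=3: 2^3 = 4 * 2 = 8 mod 35
  k=4: 2^4 = 16 mod 35
  k=6: 2^6 = 16 * 4 = 29 mod 35
  k=8: 2^8 = 11 mod 35
  k=12: 2^12 = 11 * 16 = 1 mod 35  <- first divisor giving 1
Order = 12

12


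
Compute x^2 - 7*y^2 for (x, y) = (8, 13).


x^2 - d*y^2
= 8^2 - 7*13^2
= 64 - 1183
= -1119

-1119


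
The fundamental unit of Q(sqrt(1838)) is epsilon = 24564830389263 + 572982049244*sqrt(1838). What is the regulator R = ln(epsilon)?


epsilon = 24564830389263 + 572982049244*sqrt(1838)
= 4.9130e+13
R = ln(4.9130e+13)
= 31.5255

31.5255


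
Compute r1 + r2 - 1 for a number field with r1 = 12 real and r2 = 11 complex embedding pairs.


By Dirichlet's unit theorem:
rank = r1 + r2 - 1
= 12 + 11 - 1
= 22

22


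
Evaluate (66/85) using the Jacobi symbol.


Compute (66/85) via quadratic reciprocity:
  pull out 2: (2/85) = -1  (since 85 mod 8 = 5)
  reciprocity: (33/85) -> +(85/33)
  reduce: (19/33)
  reciprocity: (19/33) -> +(33/19)
  reduce: (14/19)
  pull out 2: (2/19) = -1  (since 19 mod 8 = 3)
  reciprocity: (7/19) -> -(19/7)
  reduce: (5/7)
  reciprocity: (5/7) -> +(7/5)
  reduce: (2/5)
  pull out 2: (2/5) = -1  (since 5 mod 8 = 5)
  (1/5) = 1
Product of signs = 1

1


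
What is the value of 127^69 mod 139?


p = 139 is prime and the exponent is (p-1)/2 = 69, so by Euler's criterion 127^69 = (127/139) = +1 or -1 mod 139.
Compute by square-and-multiply:
  69 = 64 + 4 + 1 (binary 1000101)
  Repeated squaring mod 139: 127^1 = 127, 127^2 = 5, 127^4 = 25, 127^8 = 69, 127^16 = 35, 127^32 = 113, 127^64 = 120
  127^69 = 127^64 * 127^4 * 127^1 = 120 * 25 * 127 mod 139
    120 * 25 = 3000 = 81 mod 139
    81 * 127 = 10287 = 1 mod 139
  127^69 = 1 mod 139
Result 1: 127 is a quadratic residue mod 139.
127^69 mod 139 = 1

1


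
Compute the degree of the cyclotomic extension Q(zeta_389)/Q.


The degree equals Euler's totient phi(389).
389 = 389
phi(389) = 388

388


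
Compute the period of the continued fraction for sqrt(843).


Run the CF algorithm for sqrt(843).
a_0 = floor(sqrt(843)) = 29; set m_0=0, q_0=1.
Recurrence: m' = q*a - m,  q' = (d - m'^2)/q,  a' = floor((a_0 + m')/q').
  step 1: m=29, q=2, a=29
  step 2: m=29, q=1, a=58
a_2 = 2*a_0 = 58, so the period closes here.
sqrt(843) = [29; 29, 58]
Period length = 2

2


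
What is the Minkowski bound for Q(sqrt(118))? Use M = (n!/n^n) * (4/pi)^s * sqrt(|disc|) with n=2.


d = 118, d mod 4 = 2, so disc(K) = 4d = 472; |disc(K)| = 472
Real quadratic field, so n = 2, s = r2 = 0, r1 = 2
M = (n!/n^n) * (4/pi)^s * sqrt(|disc(K)|) = (2!/2^2) * (4/pi)^0 * sqrt(472)
= 0.5 * 1.000000 * 21.725561
= 10.8628

10.8628


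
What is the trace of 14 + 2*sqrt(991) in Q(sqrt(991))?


Tr(a + b*sqrt(d)) = (a + b*sqrt(d)) + (a - b*sqrt(d)) = 2a
= 2 * (14)
= 28

28


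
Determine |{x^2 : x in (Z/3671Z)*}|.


For prime p, the number of non-zero quadratic residues is (p-1)/2.
= (3671-1)/2
= 1835

1835


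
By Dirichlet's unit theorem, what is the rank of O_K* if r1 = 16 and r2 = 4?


By Dirichlet's unit theorem:
rank = r1 + r2 - 1
= 16 + 4 - 1
= 19

19


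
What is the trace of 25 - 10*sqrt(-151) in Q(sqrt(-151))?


Tr(a + b*sqrt(d)) = (a + b*sqrt(d)) + (a - b*sqrt(d)) = 2a
= 2 * (25)
= 50

50


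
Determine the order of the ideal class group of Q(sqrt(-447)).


K = Q(sqrt(-447)). d mod 4 = 1, so D = disc(K) = d = -447
h(K) equals the number of primitive reduced positive-definite forms (a, b, c) = a*x^2 + b*x*y + c*y^2 with b^2 - 4ac = D,
where reduced means |b| <= a <= c, with b >= 0 whenever |b| = a or a = c, and primitive means gcd(a, b, c) = 1.
Reduced forces 3a^2 <= |D| = 447, so 1 <= a <= 12; b must have the parity of D, and c = (b^2 - D)/(4a) must be an integer >= a.
Enumerate a = 1..12, b in [-a, a]:
  a=1: (1, 1, 112)  [1]
  a=2: (2, -1, 56), (2, 1, 56)  [2]
  a=3: (3, 3, 38)  [1]
  a=4: (4, -1, 28), (4, 1, 28)  [2]
  a=5: none
  a=6: (6, -3, 19), (6, 3, 19)  [2]
  a=7: (7, -1, 16), (7, 1, 16)  [2]
  a=8: (8, -1, 14), (8, 1, 14)  [2]
  a=9..10: none
  a=11: (11, -9, 12), (11, 9, 12)  [2]
  a=12: none
Total reduced forms: 1 + 2 + 1 + 2 + 2 + 2 + 2 + 2 = 14
h = 14

14


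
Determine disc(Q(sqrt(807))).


For K = Q(sqrt(d)) with d squarefree: disc(K) = d if d = 1 mod 4, and disc(K) = 4d if d = 2 or 3 mod 4.
Here d = 807, and d mod 4 = 3.
d = 3 mod 4, not 1 (O_K = Z[sqrt(d)]), so disc(K) = 4d = 4 * (807) = 3228

3228


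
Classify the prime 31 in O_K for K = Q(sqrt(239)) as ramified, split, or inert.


K = Q(sqrt(239)). Since d mod 4 = 3, disc(K) = 956.
Check p | disc: 956 mod 31 = 26.
p does not divide disc. Compute Legendre symbol (d/p):
22^((31-1)/2) mod 31 = -1
(d/p) = -1, so p is inert: (p) stays prime with e=1, f=2, g=1.
Therefore p is inert.

inert


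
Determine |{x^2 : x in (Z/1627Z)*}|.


For prime p, the number of non-zero quadratic residues is (p-1)/2.
= (1627-1)/2
= 813

813


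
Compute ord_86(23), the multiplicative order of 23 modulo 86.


We want ord_86(23), the smallest k >= 1 with 23^k = 1 mod 86.
n = 86 = 2 * 43, phi(86) = 42; the order divides phi(n).
Divisors of 42: 1, 2, 3, 6, 7, 14, 21, 42
Repeated squaring mod 86: 23^1 = 23, 23^2 = 13, 23^4 = 83, 23^8 = 9, 23^16 = 81, 23^32 = 25
Test divisors in increasing order:
  k=1: 23^1 = 23 mod 86
  k=2: 23^2 = 13 mod 86
  k=3: 23^3 = 13 * 23 = 41 mod 86
  k=6: 23^6 = 83 * 13 = 47 mod 86
  k=7: 23^7 = 83 * 13 * 23 = 49 mod 86
  k=14: 23^14 = 9 * 83 * 13 = 79 mod 86
  k=21: 23^21 = 81 * 83 * 23 = 1 mod 86  <- first divisor giving 1
Order = 21

21


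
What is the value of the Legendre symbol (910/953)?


p = 953 is prime, so compute (910/953) with the reciprocity algorithm (Jacobi-symbol steps: pull out 2s via (2/n), flip via reciprocity, reduce):
  pull out 2: (2/953) = +1  (since 953 mod 8 = 1)
  reciprocity: (455/953) -> +(953/455)
  reduce: (43/455)
  reciprocity: (43/455) -> -(455/43)
  reduce: (25/43)
  reciprocity: (25/43) -> +(43/25)
  reduce: (18/25)
  pull out 2: (2/25) = +1  (since 25 mod 8 = 1)
  reciprocity: (9/25) -> +(25/9)
  reduce: (7/9)
  reciprocity: (7/9) -> +(9/7)
  reduce: (2/7)
  pull out 2: (2/7) = +1  (since 7 mod 8 = 7)
  (1/7) = 1
Product of signs = -1
(910/953) = -1

-1


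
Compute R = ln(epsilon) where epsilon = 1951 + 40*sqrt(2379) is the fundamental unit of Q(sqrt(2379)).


epsilon = 1951 + 40*sqrt(2379)
= 3901.9997
R = ln(3901.9997)
= 8.2692

8.2692


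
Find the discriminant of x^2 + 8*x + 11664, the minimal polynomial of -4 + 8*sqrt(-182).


The element -4 + 8*sqrt(-182) has minimal polynomial:
x^2 + 8*x + 11664
Discriminant = (8)^2 - 4*(11664)
= 64 - 46656
= -46592

-46592


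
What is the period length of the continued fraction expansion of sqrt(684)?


Run the CF algorithm for sqrt(684).
a_0 = floor(sqrt(684)) = 26; set m_0=0, q_0=1.
Recurrence: m' = q*a - m,  q' = (d - m'^2)/q,  a' = floor((a_0 + m')/q').
  step 1: m=26, q=8, a=6
  step 2: m=22, q=25, a=1
  step 3: m=3, q=27, a=1
  step 4: m=24, q=4, a=12
  step 5: m=24, q=27, a=1
  step 6: m=3, q=25, a=1
  step 7: m=22, q=8, a=6
  step 8: m=26, q=1, a=52
a_8 = 2*a_0 = 52, so the period closes here.
sqrt(684) = [26; 6, 1, 1, 12, 1, 1, 6, 52]
Period length = 8

8


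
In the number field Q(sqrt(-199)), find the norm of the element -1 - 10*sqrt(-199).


N(a + b*sqrt(d)) = a^2 - d*b^2
= (-1)^2 - (-199)*(-10)^2
= 1 + 19900
= 19901

19901


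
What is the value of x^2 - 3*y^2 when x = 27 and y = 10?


x^2 - d*y^2
= 27^2 - 3*10^2
= 729 - 300
= 429

429


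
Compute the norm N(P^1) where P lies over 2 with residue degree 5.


N(P^a) = p^(a*f)
= 2^(1*5)
= 2^5
= 32

32


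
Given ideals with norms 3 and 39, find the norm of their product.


N(IJ) = N(I) * N(J)
= 3 * 39
= 117

117


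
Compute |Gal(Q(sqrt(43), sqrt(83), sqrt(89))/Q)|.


The 3 square roots of distinct primes are multiplicatively independent over Q,
so [K:Q] = 2^3 and Gal(K/Q) is isomorphic to (Z/2Z)^3.
|Gal| = 2^3 = 8

8


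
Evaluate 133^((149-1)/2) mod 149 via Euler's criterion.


p = 149 is prime and the exponent is (p-1)/2 = 74, so by Euler's criterion 133^74 = (133/149) = +1 or -1 mod 149.
Compute by square-and-multiply:
  74 = 64 + 8 + 2 (binary 1001010)
  Repeated squaring mod 149: 133^1 = 133, 133^2 = 107, 133^4 = 125, 133^8 = 129, 133^16 = 102, 133^32 = 123, 133^64 = 80
  133^74 = 133^64 * 133^8 * 133^2 = 80 * 129 * 107 mod 149
    80 * 129 = 10320 = 39 mod 149
    39 * 107 = 4173 = 1 mod 149
  133^74 = 1 mod 149
Result 1: 133 is a quadratic residue mod 149.
133^74 mod 149 = 1

1


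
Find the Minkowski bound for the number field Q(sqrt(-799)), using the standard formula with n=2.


d = -799, d mod 4 = 1, so disc(K) = d = -799; |disc(K)| = 799
Imaginary quadratic field, so n = 2, s = r2 = 1, r1 = 0
M = (n!/n^n) * (4/pi)^s * sqrt(|disc(K)|) = (2!/2^2) * (4/pi)^1 * sqrt(799)
= 0.5 * 1.273240 * 28.266588
= 17.9951

17.9951


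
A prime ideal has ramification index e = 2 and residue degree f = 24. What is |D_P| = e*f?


|D_P| = e * f
= 2 * 24
= 48

48


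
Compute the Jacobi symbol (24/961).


Compute (24/961) via quadratic reciprocity:
  pull out 2: (2/961) = +1  (since 961 mod 8 = 1)
  pull out 2: (2/961) = +1  (since 961 mod 8 = 1)
  pull out 2: (2/961) = +1  (since 961 mod 8 = 1)
  reciprocity: (3/961) -> +(961/3)
  reduce: (1/3)
  (1/3) = 1
Product of signs = 1

1


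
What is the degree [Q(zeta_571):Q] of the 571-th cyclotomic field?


The degree equals Euler's totient phi(571).
571 = 571
phi(571) = 570

570


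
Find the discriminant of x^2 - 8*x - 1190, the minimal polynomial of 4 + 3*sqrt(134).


The element 4 + 3*sqrt(134) has minimal polynomial:
x^2 - 8*x - 1190
Discriminant = (-8)^2 - 4*(-1190)
= 64 + 4760
= 4824

4824


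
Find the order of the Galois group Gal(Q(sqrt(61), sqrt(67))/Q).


The 2 square roots of distinct primes are multiplicatively independent over Q,
so [K:Q] = 2^2 and Gal(K/Q) is isomorphic to (Z/2Z)^2.
|Gal| = 2^2 = 4

4


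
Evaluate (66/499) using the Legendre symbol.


p = 499 is prime, so compute (66/499) with the reciprocity algorithm (Jacobi-symbol steps: pull out 2s via (2/n), flip via reciprocity, reduce):
  pull out 2: (2/499) = -1  (since 499 mod 8 = 3)
  reciprocity: (33/499) -> +(499/33)
  reduce: (4/33)
  pull out 2: (2/33) = +1  (since 33 mod 8 = 1)
  pull out 2: (2/33) = +1  (since 33 mod 8 = 1)
  (1/33) = 1
Product of signs = -1
(66/499) = -1

-1


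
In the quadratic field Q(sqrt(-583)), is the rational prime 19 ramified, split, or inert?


K = Q(sqrt(-583)). Since d mod 4 = 1, disc(K) = -583.
Check p | disc: -583 mod 19 = 6.
p does not divide disc. Compute Legendre symbol (d/p):
6^((19-1)/2) mod 19 = 1
(d/p) = 1, so p splits: (p) = P*P' with e=1, f=1, g=2.
Therefore p is split.

split


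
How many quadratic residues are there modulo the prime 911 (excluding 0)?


For prime p, the number of non-zero quadratic residues is (p-1)/2.
= (911-1)/2
= 455

455


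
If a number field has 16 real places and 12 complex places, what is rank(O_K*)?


By Dirichlet's unit theorem:
rank = r1 + r2 - 1
= 16 + 12 - 1
= 27

27


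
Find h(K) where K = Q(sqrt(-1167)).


K = Q(sqrt(-1167)). d mod 4 = 1, so D = disc(K) = d = -1167
h(K) equals the number of primitive reduced positive-definite forms (a, b, c) = a*x^2 + b*x*y + c*y^2 with b^2 - 4ac = D,
where reduced means |b| <= a <= c, with b >= 0 whenever |b| = a or a = c, and primitive means gcd(a, b, c) = 1.
Reduced forces 3a^2 <= |D| = 1167, so 1 <= a <= 19; b must have the parity of D, and c = (b^2 - D)/(4a) must be an integer >= a.
Enumerate a = 1..19, b in [-a, a]:
  a=1: (1, 1, 292)  [1]
  a=2: (2, -1, 146), (2, 1, 146)  [2]
  a=3: (3, 3, 98)  [1]
  a=4: (4, -1, 73), (4, 1, 73)  [2]
  a=5: none
  a=6: (6, -3, 49), (6, 3, 49)  [2]
  a=7: (7, -3, 42), (7, 3, 42)  [2]
  a=8: (8, -7, 38), (8, 7, 38)  [2]
  a=9..11: none
  a=12: (12, -9, 26), (12, 9, 26)  [2]
  a=13: (13, -9, 24), (13, 9, 24)  [2]
  a=14: (14, -11, 23), (14, -3, 21), (14, 3, 21), (14, 11, 23)  [4]
  a=15: none
  a=16: (16, -7, 19), (16, 7, 19)  [2]
  a=17..19: none
Total reduced forms: 1 + 2 + 1 + 2 + 2 + 2 + 2 + 2 + 2 + 4 + 2 = 22
h = 22

22


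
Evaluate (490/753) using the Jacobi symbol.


Compute (490/753) via quadratic reciprocity:
  pull out 2: (2/753) = +1  (since 753 mod 8 = 1)
  reciprocity: (245/753) -> +(753/245)
  reduce: (18/245)
  pull out 2: (2/245) = -1  (since 245 mod 8 = 5)
  reciprocity: (9/245) -> +(245/9)
  reduce: (2/9)
  pull out 2: (2/9) = +1  (since 9 mod 8 = 1)
  (1/9) = 1
Product of signs = -1

-1


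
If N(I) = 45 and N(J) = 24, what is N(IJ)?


N(IJ) = N(I) * N(J)
= 45 * 24
= 1080

1080


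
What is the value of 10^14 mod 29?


p = 29 is prime and the exponent is (p-1)/2 = 14, so by Euler's criterion 10^14 = (10/29) = +1 or -1 mod 29.
Compute by square-and-multiply:
  14 = 8 + 4 + 2 (binary 1110)
  Repeated squaring mod 29: 10^1 = 10, 10^2 = 13, 10^4 = 24, 10^8 = 25
  10^14 = 10^8 * 10^4 * 10^2 = 25 * 24 * 13 mod 29
    25 * 24 = 600 = 20 mod 29
    20 * 13 = 260 = 28 mod 29
  10^14 = 28 mod 29
Result 28 = p - 1 = -1 mod 29: 10 is a quadratic non-residue mod 29. As a residue in [0, p-1] the value is 28.
10^14 mod 29 = 28

28


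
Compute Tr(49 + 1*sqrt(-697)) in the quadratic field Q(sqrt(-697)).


Tr(a + b*sqrt(d)) = (a + b*sqrt(d)) + (a - b*sqrt(d)) = 2a
= 2 * (49)
= 98

98


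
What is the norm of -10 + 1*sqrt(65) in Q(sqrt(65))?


N(a + b*sqrt(d)) = a^2 - d*b^2
= (-10)^2 - (65)*(1)^2
= 100 - 65
= 35

35


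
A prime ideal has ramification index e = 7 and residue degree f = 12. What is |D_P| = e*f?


|D_P| = e * f
= 7 * 12
= 84

84


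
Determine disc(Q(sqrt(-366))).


For K = Q(sqrt(d)) with d squarefree: disc(K) = d if d = 1 mod 4, and disc(K) = 4d if d = 2 or 3 mod 4.
Here d = -366, and d mod 4 = 2.
d = 2 mod 4, not 1 (O_K = Z[sqrt(d)]), so disc(K) = 4d = 4 * (-366) = -1464

-1464


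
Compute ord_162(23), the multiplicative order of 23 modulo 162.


We want ord_162(23), the smallest k >= 1 with 23^k = 1 mod 162.
n = 162 = 2 * 3^4, phi(162) = 54; the order divides phi(n).
Divisors of 54: 1, 2, 3, 6, 9, 18, 27, 54
Repeated squaring mod 162: 23^1 = 23, 23^2 = 43, 23^4 = 67, 23^8 = 115, 23^16 = 103, 23^32 = 79
Test divisors in increasing order:
  k=1: 23^1 = 23 mod 162
  k=2: 23^2 = 43 mod 162
  k=3: 23^3 = 43 * 23 = 17 mod 162
  k=6: 23^6 = 67 * 43 = 127 mod 162
  k=9: 23^9 = 115 * 23 = 53 mod 162
  k=18: 23^18 = 103 * 43 = 55 mod 162
  k=27: 23^27 = 103 * 115 * 43 * 23 = 161 mod 162
  k=54: 23^54 = 79 * 103 * 67 * 43 = 1 mod 162  <- first divisor giving 1
Order = 54

54


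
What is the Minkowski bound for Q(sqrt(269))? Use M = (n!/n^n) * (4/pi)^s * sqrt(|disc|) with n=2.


d = 269, d mod 4 = 1, so disc(K) = d = 269; |disc(K)| = 269
Real quadratic field, so n = 2, s = r2 = 0, r1 = 2
M = (n!/n^n) * (4/pi)^s * sqrt(|disc(K)|) = (2!/2^2) * (4/pi)^0 * sqrt(269)
= 0.5 * 1.000000 * 16.401219
= 8.2006

8.2006


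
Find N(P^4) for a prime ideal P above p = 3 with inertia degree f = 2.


N(P^a) = p^(a*f)
= 3^(4*2)
= 3^8
= 6561

6561


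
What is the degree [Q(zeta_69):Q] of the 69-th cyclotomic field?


The degree equals Euler's totient phi(69).
69 = 3 * 23
phi(69) = 44

44


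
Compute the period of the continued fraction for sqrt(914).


Run the CF algorithm for sqrt(914).
a_0 = floor(sqrt(914)) = 30; set m_0=0, q_0=1.
Recurrence: m' = q*a - m,  q' = (d - m'^2)/q,  a' = floor((a_0 + m')/q').
  step 1: m=30, q=14, a=4
  step 2: m=26, q=17, a=3
  step 3: m=25, q=17, a=3
  step 4: m=26, q=14, a=4
  step 5: m=30, q=1, a=60
a_5 = 2*a_0 = 60, so the period closes here.
sqrt(914) = [30; 4, 3, 3, 4, 60]
Period length = 5

5


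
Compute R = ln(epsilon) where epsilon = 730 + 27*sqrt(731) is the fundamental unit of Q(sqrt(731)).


epsilon = 730 + 27*sqrt(731)
= 1459.9993
R = ln(1459.9993)
= 7.2862

7.2862


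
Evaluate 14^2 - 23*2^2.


x^2 - d*y^2
= 14^2 - 23*2^2
= 196 - 92
= 104

104


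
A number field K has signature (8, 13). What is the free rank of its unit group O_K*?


By Dirichlet's unit theorem:
rank = r1 + r2 - 1
= 8 + 13 - 1
= 20

20


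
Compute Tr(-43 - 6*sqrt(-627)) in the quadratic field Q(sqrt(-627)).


Tr(a + b*sqrt(d)) = (a + b*sqrt(d)) + (a - b*sqrt(d)) = 2a
= 2 * (-43)
= -86

-86


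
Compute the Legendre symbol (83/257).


p = 257 is prime, so compute (83/257) with the reciprocity algorithm (Jacobi-symbol steps: pull out 2s via (2/n), flip via reciprocity, reduce):
  reciprocity: (83/257) -> +(257/83)
  reduce: (8/83)
  pull out 2: (2/83) = -1  (since 83 mod 8 = 3)
  pull out 2: (2/83) = -1  (since 83 mod 8 = 3)
  pull out 2: (2/83) = -1  (since 83 mod 8 = 3)
  (1/83) = 1
Product of signs = -1
(83/257) = -1

-1


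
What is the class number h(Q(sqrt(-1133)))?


K = Q(sqrt(-1133)). d mod 4 = 3, so D = disc(K) = 4d = -4532
h(K) equals the number of primitive reduced positive-definite forms (a, b, c) = a*x^2 + b*x*y + c*y^2 with b^2 - 4ac = D,
where reduced means |b| <= a <= c, with b >= 0 whenever |b| = a or a = c, and primitive means gcd(a, b, c) = 1.
Reduced forces 3a^2 <= |D| = 4532, so 1 <= a <= 38; b must have the parity of D, and c = (b^2 - D)/(4a) must be an integer >= a.
Enumerate a = 1..38, b in [-a, a]:
  a=1: (1, 0, 1133)  [1]
  a=2: (2, 2, 567)  [1]
  a=3: (3, -2, 378), (3, 2, 378)  [2]
  a=4..5: none
  a=6: (6, -2, 189), (6, 2, 189)  [2]
  a=7: (7, -2, 162), (7, 2, 162)  [2]
  a=8: none
  a=9: (9, -2, 126), (9, 2, 126)  [2]
  a=10: none
  a=11: (11, 0, 103)  [1]
  a=12..13: none
  a=14: (14, -2, 81), (14, 2, 81)  [2]
  a=15..17: none
  a=18: (18, -2, 63), (18, 2, 63)  [2]
  a=19: (19, -16, 63), (19, 16, 63)  [2]
  a=20: none
  a=21: (21, -16, 57), (21, -2, 54), (21, 2, 54), (21, 16, 57)  [4]
  a=22: (22, 22, 57)  [1]
  a=23..26: none
  a=27: (27, -2, 42), (27, 2, 42)  [2]
  a=28..30: none
  a=31: (31, -26, 42), (31, 26, 42)  [2]
  a=32: none
  a=33: (33, -22, 38), (33, 22, 38)  [2]
  a=34..38: none
Total reduced forms: 1 + 1 + 2 + 2 + 2 + 2 + 1 + 2 + 2 + 2 + 4 + 1 + 2 + 2 + 2 = 28
h = 28

28


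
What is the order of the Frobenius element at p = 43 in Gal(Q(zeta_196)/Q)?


The Frobenius at p in Gal(Q(zeta_n)/Q) = (Z/nZ)* is the class of p, so its order is ord_196(43), the smallest k >= 1 with 43^k = 1 mod 196.
n = 196 = 2^2 * 7^2, phi(196) = 84; the order divides phi(n).
Divisors of 84: 1, 2, 3, 4, 6, 7, 12, 14, 21, 28, 42, 84
Repeated squaring mod 196: 43^1 = 43, 43^2 = 85, 43^4 = 169, 43^8 = 141, 43^16 = 85, 43^32 = 169, 43^64 = 141
Test divisors in increasing order:
  k=1: 43^1 = 43 mod 196
  k=2: 43^2 = 85 mod 196
  k=3: 43^3 = 85 * 43 = 127 mod 196
  k=4: 43^4 = 169 mod 196
  k=6: 43^6 = 169 * 85 = 57 mod 196
  k=7: 43^7 = 169 * 85 * 43 = 99 mod 196
  k=12: 43^12 = 141 * 169 = 113 mod 196
  k=14: 43^14 = 141 * 169 * 85 = 1 mod 196  <- first divisor giving 1
Order = 14

14


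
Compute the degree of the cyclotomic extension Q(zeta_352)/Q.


The degree equals Euler's totient phi(352).
352 = 2^5 * 11
phi(352) = 160

160


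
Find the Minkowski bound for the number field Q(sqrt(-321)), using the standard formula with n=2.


d = -321, d mod 4 = 3, so disc(K) = 4d = -1284; |disc(K)| = 1284
Imaginary quadratic field, so n = 2, s = r2 = 1, r1 = 0
M = (n!/n^n) * (4/pi)^s * sqrt(|disc(K)|) = (2!/2^2) * (4/pi)^1 * sqrt(1284)
= 0.5 * 1.273240 * 35.832946
= 22.8120

22.8120


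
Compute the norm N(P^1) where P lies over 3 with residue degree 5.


N(P^a) = p^(a*f)
= 3^(1*5)
= 3^5
= 243

243


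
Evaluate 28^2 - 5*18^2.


x^2 - d*y^2
= 28^2 - 5*18^2
= 784 - 1620
= -836

-836


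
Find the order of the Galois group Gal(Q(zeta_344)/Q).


|Gal(Q(zeta_344)/Q)| = phi(344)
= 168

168


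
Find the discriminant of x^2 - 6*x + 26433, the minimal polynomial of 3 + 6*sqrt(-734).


The element 3 + 6*sqrt(-734) has minimal polynomial:
x^2 - 6*x + 26433
Discriminant = (-6)^2 - 4*(26433)
= 36 - 105732
= -105696

-105696


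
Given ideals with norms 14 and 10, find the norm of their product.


N(IJ) = N(I) * N(J)
= 14 * 10
= 140

140


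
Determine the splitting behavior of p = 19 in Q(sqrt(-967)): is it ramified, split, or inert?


K = Q(sqrt(-967)). Since d mod 4 = 1, disc(K) = -967.
Check p | disc: -967 mod 19 = 2.
p does not divide disc. Compute Legendre symbol (d/p):
2^((19-1)/2) mod 19 = -1
(d/p) = -1, so p is inert: (p) stays prime with e=1, f=2, g=1.
Therefore p is inert.

inert


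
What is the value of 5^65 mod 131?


p = 131 is prime and the exponent is (p-1)/2 = 65, so by Euler's criterion 5^65 = (5/131) = +1 or -1 mod 131.
Compute by square-and-multiply:
  65 = 64 + 1 (binary 1000001)
  Repeated squaring mod 131: 5^1 = 5, 5^2 = 25, 5^4 = 101, 5^8 = 114, 5^16 = 27, 5^32 = 74, 5^64 = 105
  5^65 = 5^64 * 5^1 = 105 * 5 mod 131
    105 * 5 = 525 = 1 mod 131
  5^65 = 1 mod 131
Result 1: 5 is a quadratic residue mod 131.
5^65 mod 131 = 1

1


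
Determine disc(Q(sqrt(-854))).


For K = Q(sqrt(d)) with d squarefree: disc(K) = d if d = 1 mod 4, and disc(K) = 4d if d = 2 or 3 mod 4.
Here d = -854, and d mod 4 = 2.
d = 2 mod 4, not 1 (O_K = Z[sqrt(d)]), so disc(K) = 4d = 4 * (-854) = -3416

-3416


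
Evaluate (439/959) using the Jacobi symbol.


Compute (439/959) via quadratic reciprocity:
  reciprocity: (439/959) -> -(959/439)
  reduce: (81/439)
  reciprocity: (81/439) -> +(439/81)
  reduce: (34/81)
  pull out 2: (2/81) = +1  (since 81 mod 8 = 1)
  reciprocity: (17/81) -> +(81/17)
  reduce: (13/17)
  reciprocity: (13/17) -> +(17/13)
  reduce: (4/13)
  pull out 2: (2/13) = -1  (since 13 mod 8 = 5)
  pull out 2: (2/13) = -1  (since 13 mod 8 = 5)
  (1/13) = 1
Product of signs = -1

-1


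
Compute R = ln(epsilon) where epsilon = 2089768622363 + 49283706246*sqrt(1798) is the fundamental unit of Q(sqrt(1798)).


epsilon = 2089768622363 + 49283706246*sqrt(1798)
= 4.1795e+12
R = ln(4.1795e+12)
= 29.0612

29.0612
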